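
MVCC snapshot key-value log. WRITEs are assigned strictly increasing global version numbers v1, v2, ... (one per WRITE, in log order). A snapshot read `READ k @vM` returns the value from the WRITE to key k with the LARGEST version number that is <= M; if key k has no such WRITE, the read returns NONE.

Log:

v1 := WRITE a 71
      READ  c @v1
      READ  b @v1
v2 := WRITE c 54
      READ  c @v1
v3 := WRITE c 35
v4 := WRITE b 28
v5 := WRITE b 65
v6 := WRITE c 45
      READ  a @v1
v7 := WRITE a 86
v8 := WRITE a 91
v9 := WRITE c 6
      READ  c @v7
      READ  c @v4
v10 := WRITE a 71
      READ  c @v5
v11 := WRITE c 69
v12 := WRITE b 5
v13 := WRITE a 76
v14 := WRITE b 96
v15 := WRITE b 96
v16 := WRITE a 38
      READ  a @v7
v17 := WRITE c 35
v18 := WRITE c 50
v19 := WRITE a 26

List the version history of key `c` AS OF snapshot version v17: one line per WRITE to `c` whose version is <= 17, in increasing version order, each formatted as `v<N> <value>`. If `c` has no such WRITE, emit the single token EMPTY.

Scan writes for key=c with version <= 17:
  v1 WRITE a 71 -> skip
  v2 WRITE c 54 -> keep
  v3 WRITE c 35 -> keep
  v4 WRITE b 28 -> skip
  v5 WRITE b 65 -> skip
  v6 WRITE c 45 -> keep
  v7 WRITE a 86 -> skip
  v8 WRITE a 91 -> skip
  v9 WRITE c 6 -> keep
  v10 WRITE a 71 -> skip
  v11 WRITE c 69 -> keep
  v12 WRITE b 5 -> skip
  v13 WRITE a 76 -> skip
  v14 WRITE b 96 -> skip
  v15 WRITE b 96 -> skip
  v16 WRITE a 38 -> skip
  v17 WRITE c 35 -> keep
  v18 WRITE c 50 -> drop (> snap)
  v19 WRITE a 26 -> skip
Collected: [(2, 54), (3, 35), (6, 45), (9, 6), (11, 69), (17, 35)]

Answer: v2 54
v3 35
v6 45
v9 6
v11 69
v17 35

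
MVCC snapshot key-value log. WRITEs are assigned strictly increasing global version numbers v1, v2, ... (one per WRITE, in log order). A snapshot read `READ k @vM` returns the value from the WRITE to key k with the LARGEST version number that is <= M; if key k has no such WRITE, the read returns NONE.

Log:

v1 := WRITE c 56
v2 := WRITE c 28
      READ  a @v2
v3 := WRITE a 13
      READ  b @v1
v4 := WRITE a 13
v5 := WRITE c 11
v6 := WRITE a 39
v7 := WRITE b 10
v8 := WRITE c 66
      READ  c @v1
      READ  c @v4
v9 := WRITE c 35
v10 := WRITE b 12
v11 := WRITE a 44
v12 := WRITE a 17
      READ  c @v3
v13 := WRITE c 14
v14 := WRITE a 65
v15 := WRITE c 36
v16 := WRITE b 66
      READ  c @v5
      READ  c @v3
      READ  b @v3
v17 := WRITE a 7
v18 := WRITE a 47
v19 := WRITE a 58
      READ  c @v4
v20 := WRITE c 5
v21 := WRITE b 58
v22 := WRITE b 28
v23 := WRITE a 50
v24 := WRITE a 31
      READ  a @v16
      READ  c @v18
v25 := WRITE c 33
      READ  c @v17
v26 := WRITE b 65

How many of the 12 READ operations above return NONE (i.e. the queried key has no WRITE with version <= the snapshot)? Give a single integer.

Answer: 3

Derivation:
v1: WRITE c=56  (c history now [(1, 56)])
v2: WRITE c=28  (c history now [(1, 56), (2, 28)])
READ a @v2: history=[] -> no version <= 2 -> NONE
v3: WRITE a=13  (a history now [(3, 13)])
READ b @v1: history=[] -> no version <= 1 -> NONE
v4: WRITE a=13  (a history now [(3, 13), (4, 13)])
v5: WRITE c=11  (c history now [(1, 56), (2, 28), (5, 11)])
v6: WRITE a=39  (a history now [(3, 13), (4, 13), (6, 39)])
v7: WRITE b=10  (b history now [(7, 10)])
v8: WRITE c=66  (c history now [(1, 56), (2, 28), (5, 11), (8, 66)])
READ c @v1: history=[(1, 56), (2, 28), (5, 11), (8, 66)] -> pick v1 -> 56
READ c @v4: history=[(1, 56), (2, 28), (5, 11), (8, 66)] -> pick v2 -> 28
v9: WRITE c=35  (c history now [(1, 56), (2, 28), (5, 11), (8, 66), (9, 35)])
v10: WRITE b=12  (b history now [(7, 10), (10, 12)])
v11: WRITE a=44  (a history now [(3, 13), (4, 13), (6, 39), (11, 44)])
v12: WRITE a=17  (a history now [(3, 13), (4, 13), (6, 39), (11, 44), (12, 17)])
READ c @v3: history=[(1, 56), (2, 28), (5, 11), (8, 66), (9, 35)] -> pick v2 -> 28
v13: WRITE c=14  (c history now [(1, 56), (2, 28), (5, 11), (8, 66), (9, 35), (13, 14)])
v14: WRITE a=65  (a history now [(3, 13), (4, 13), (6, 39), (11, 44), (12, 17), (14, 65)])
v15: WRITE c=36  (c history now [(1, 56), (2, 28), (5, 11), (8, 66), (9, 35), (13, 14), (15, 36)])
v16: WRITE b=66  (b history now [(7, 10), (10, 12), (16, 66)])
READ c @v5: history=[(1, 56), (2, 28), (5, 11), (8, 66), (9, 35), (13, 14), (15, 36)] -> pick v5 -> 11
READ c @v3: history=[(1, 56), (2, 28), (5, 11), (8, 66), (9, 35), (13, 14), (15, 36)] -> pick v2 -> 28
READ b @v3: history=[(7, 10), (10, 12), (16, 66)] -> no version <= 3 -> NONE
v17: WRITE a=7  (a history now [(3, 13), (4, 13), (6, 39), (11, 44), (12, 17), (14, 65), (17, 7)])
v18: WRITE a=47  (a history now [(3, 13), (4, 13), (6, 39), (11, 44), (12, 17), (14, 65), (17, 7), (18, 47)])
v19: WRITE a=58  (a history now [(3, 13), (4, 13), (6, 39), (11, 44), (12, 17), (14, 65), (17, 7), (18, 47), (19, 58)])
READ c @v4: history=[(1, 56), (2, 28), (5, 11), (8, 66), (9, 35), (13, 14), (15, 36)] -> pick v2 -> 28
v20: WRITE c=5  (c history now [(1, 56), (2, 28), (5, 11), (8, 66), (9, 35), (13, 14), (15, 36), (20, 5)])
v21: WRITE b=58  (b history now [(7, 10), (10, 12), (16, 66), (21, 58)])
v22: WRITE b=28  (b history now [(7, 10), (10, 12), (16, 66), (21, 58), (22, 28)])
v23: WRITE a=50  (a history now [(3, 13), (4, 13), (6, 39), (11, 44), (12, 17), (14, 65), (17, 7), (18, 47), (19, 58), (23, 50)])
v24: WRITE a=31  (a history now [(3, 13), (4, 13), (6, 39), (11, 44), (12, 17), (14, 65), (17, 7), (18, 47), (19, 58), (23, 50), (24, 31)])
READ a @v16: history=[(3, 13), (4, 13), (6, 39), (11, 44), (12, 17), (14, 65), (17, 7), (18, 47), (19, 58), (23, 50), (24, 31)] -> pick v14 -> 65
READ c @v18: history=[(1, 56), (2, 28), (5, 11), (8, 66), (9, 35), (13, 14), (15, 36), (20, 5)] -> pick v15 -> 36
v25: WRITE c=33  (c history now [(1, 56), (2, 28), (5, 11), (8, 66), (9, 35), (13, 14), (15, 36), (20, 5), (25, 33)])
READ c @v17: history=[(1, 56), (2, 28), (5, 11), (8, 66), (9, 35), (13, 14), (15, 36), (20, 5), (25, 33)] -> pick v15 -> 36
v26: WRITE b=65  (b history now [(7, 10), (10, 12), (16, 66), (21, 58), (22, 28), (26, 65)])
Read results in order: ['NONE', 'NONE', '56', '28', '28', '11', '28', 'NONE', '28', '65', '36', '36']
NONE count = 3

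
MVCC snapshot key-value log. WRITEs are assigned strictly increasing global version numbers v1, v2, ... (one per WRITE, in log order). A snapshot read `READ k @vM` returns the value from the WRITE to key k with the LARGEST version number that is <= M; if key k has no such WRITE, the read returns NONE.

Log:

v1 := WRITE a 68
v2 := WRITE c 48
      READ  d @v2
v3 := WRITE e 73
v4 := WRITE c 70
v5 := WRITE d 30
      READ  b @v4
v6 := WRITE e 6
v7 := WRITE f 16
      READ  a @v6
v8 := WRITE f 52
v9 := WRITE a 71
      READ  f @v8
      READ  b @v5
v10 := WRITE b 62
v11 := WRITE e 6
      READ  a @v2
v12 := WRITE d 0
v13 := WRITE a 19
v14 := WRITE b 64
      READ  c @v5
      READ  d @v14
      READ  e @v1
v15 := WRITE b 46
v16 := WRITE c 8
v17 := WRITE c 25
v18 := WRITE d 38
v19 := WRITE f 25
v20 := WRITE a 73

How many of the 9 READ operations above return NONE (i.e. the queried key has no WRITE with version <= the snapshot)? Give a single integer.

v1: WRITE a=68  (a history now [(1, 68)])
v2: WRITE c=48  (c history now [(2, 48)])
READ d @v2: history=[] -> no version <= 2 -> NONE
v3: WRITE e=73  (e history now [(3, 73)])
v4: WRITE c=70  (c history now [(2, 48), (4, 70)])
v5: WRITE d=30  (d history now [(5, 30)])
READ b @v4: history=[] -> no version <= 4 -> NONE
v6: WRITE e=6  (e history now [(3, 73), (6, 6)])
v7: WRITE f=16  (f history now [(7, 16)])
READ a @v6: history=[(1, 68)] -> pick v1 -> 68
v8: WRITE f=52  (f history now [(7, 16), (8, 52)])
v9: WRITE a=71  (a history now [(1, 68), (9, 71)])
READ f @v8: history=[(7, 16), (8, 52)] -> pick v8 -> 52
READ b @v5: history=[] -> no version <= 5 -> NONE
v10: WRITE b=62  (b history now [(10, 62)])
v11: WRITE e=6  (e history now [(3, 73), (6, 6), (11, 6)])
READ a @v2: history=[(1, 68), (9, 71)] -> pick v1 -> 68
v12: WRITE d=0  (d history now [(5, 30), (12, 0)])
v13: WRITE a=19  (a history now [(1, 68), (9, 71), (13, 19)])
v14: WRITE b=64  (b history now [(10, 62), (14, 64)])
READ c @v5: history=[(2, 48), (4, 70)] -> pick v4 -> 70
READ d @v14: history=[(5, 30), (12, 0)] -> pick v12 -> 0
READ e @v1: history=[(3, 73), (6, 6), (11, 6)] -> no version <= 1 -> NONE
v15: WRITE b=46  (b history now [(10, 62), (14, 64), (15, 46)])
v16: WRITE c=8  (c history now [(2, 48), (4, 70), (16, 8)])
v17: WRITE c=25  (c history now [(2, 48), (4, 70), (16, 8), (17, 25)])
v18: WRITE d=38  (d history now [(5, 30), (12, 0), (18, 38)])
v19: WRITE f=25  (f history now [(7, 16), (8, 52), (19, 25)])
v20: WRITE a=73  (a history now [(1, 68), (9, 71), (13, 19), (20, 73)])
Read results in order: ['NONE', 'NONE', '68', '52', 'NONE', '68', '70', '0', 'NONE']
NONE count = 4

Answer: 4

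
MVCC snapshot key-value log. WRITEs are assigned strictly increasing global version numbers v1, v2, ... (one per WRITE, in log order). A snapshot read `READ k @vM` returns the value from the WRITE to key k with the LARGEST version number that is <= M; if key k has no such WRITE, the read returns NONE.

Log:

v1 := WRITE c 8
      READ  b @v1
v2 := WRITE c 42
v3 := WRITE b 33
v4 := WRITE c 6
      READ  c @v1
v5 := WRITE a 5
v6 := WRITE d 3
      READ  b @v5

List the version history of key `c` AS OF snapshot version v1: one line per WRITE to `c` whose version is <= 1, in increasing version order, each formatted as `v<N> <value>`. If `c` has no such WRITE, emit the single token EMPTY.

Scan writes for key=c with version <= 1:
  v1 WRITE c 8 -> keep
  v2 WRITE c 42 -> drop (> snap)
  v3 WRITE b 33 -> skip
  v4 WRITE c 6 -> drop (> snap)
  v5 WRITE a 5 -> skip
  v6 WRITE d 3 -> skip
Collected: [(1, 8)]

Answer: v1 8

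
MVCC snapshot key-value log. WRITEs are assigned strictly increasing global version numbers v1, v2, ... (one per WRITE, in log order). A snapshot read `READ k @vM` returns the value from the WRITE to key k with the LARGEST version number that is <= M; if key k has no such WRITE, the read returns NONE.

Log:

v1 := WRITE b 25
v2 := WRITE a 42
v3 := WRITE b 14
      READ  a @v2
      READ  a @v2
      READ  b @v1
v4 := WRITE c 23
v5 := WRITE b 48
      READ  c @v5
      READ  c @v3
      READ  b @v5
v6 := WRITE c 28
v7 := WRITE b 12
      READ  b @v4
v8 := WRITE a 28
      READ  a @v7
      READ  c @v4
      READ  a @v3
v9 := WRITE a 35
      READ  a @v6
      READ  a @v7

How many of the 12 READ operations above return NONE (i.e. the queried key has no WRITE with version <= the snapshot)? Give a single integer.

Answer: 1

Derivation:
v1: WRITE b=25  (b history now [(1, 25)])
v2: WRITE a=42  (a history now [(2, 42)])
v3: WRITE b=14  (b history now [(1, 25), (3, 14)])
READ a @v2: history=[(2, 42)] -> pick v2 -> 42
READ a @v2: history=[(2, 42)] -> pick v2 -> 42
READ b @v1: history=[(1, 25), (3, 14)] -> pick v1 -> 25
v4: WRITE c=23  (c history now [(4, 23)])
v5: WRITE b=48  (b history now [(1, 25), (3, 14), (5, 48)])
READ c @v5: history=[(4, 23)] -> pick v4 -> 23
READ c @v3: history=[(4, 23)] -> no version <= 3 -> NONE
READ b @v5: history=[(1, 25), (3, 14), (5, 48)] -> pick v5 -> 48
v6: WRITE c=28  (c history now [(4, 23), (6, 28)])
v7: WRITE b=12  (b history now [(1, 25), (3, 14), (5, 48), (7, 12)])
READ b @v4: history=[(1, 25), (3, 14), (5, 48), (7, 12)] -> pick v3 -> 14
v8: WRITE a=28  (a history now [(2, 42), (8, 28)])
READ a @v7: history=[(2, 42), (8, 28)] -> pick v2 -> 42
READ c @v4: history=[(4, 23), (6, 28)] -> pick v4 -> 23
READ a @v3: history=[(2, 42), (8, 28)] -> pick v2 -> 42
v9: WRITE a=35  (a history now [(2, 42), (8, 28), (9, 35)])
READ a @v6: history=[(2, 42), (8, 28), (9, 35)] -> pick v2 -> 42
READ a @v7: history=[(2, 42), (8, 28), (9, 35)] -> pick v2 -> 42
Read results in order: ['42', '42', '25', '23', 'NONE', '48', '14', '42', '23', '42', '42', '42']
NONE count = 1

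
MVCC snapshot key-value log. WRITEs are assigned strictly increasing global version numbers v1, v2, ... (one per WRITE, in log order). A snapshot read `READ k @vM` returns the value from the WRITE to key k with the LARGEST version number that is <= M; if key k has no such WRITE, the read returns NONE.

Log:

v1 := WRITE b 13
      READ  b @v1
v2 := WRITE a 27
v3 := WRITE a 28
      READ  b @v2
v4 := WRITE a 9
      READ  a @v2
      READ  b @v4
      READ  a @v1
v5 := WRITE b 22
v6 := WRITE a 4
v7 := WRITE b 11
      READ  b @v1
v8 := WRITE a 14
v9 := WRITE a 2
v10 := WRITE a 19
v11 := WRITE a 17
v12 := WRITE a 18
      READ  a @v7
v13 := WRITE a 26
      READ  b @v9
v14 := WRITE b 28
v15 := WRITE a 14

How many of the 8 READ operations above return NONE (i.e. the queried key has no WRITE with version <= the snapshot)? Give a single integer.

v1: WRITE b=13  (b history now [(1, 13)])
READ b @v1: history=[(1, 13)] -> pick v1 -> 13
v2: WRITE a=27  (a history now [(2, 27)])
v3: WRITE a=28  (a history now [(2, 27), (3, 28)])
READ b @v2: history=[(1, 13)] -> pick v1 -> 13
v4: WRITE a=9  (a history now [(2, 27), (3, 28), (4, 9)])
READ a @v2: history=[(2, 27), (3, 28), (4, 9)] -> pick v2 -> 27
READ b @v4: history=[(1, 13)] -> pick v1 -> 13
READ a @v1: history=[(2, 27), (3, 28), (4, 9)] -> no version <= 1 -> NONE
v5: WRITE b=22  (b history now [(1, 13), (5, 22)])
v6: WRITE a=4  (a history now [(2, 27), (3, 28), (4, 9), (6, 4)])
v7: WRITE b=11  (b history now [(1, 13), (5, 22), (7, 11)])
READ b @v1: history=[(1, 13), (5, 22), (7, 11)] -> pick v1 -> 13
v8: WRITE a=14  (a history now [(2, 27), (3, 28), (4, 9), (6, 4), (8, 14)])
v9: WRITE a=2  (a history now [(2, 27), (3, 28), (4, 9), (6, 4), (8, 14), (9, 2)])
v10: WRITE a=19  (a history now [(2, 27), (3, 28), (4, 9), (6, 4), (8, 14), (9, 2), (10, 19)])
v11: WRITE a=17  (a history now [(2, 27), (3, 28), (4, 9), (6, 4), (8, 14), (9, 2), (10, 19), (11, 17)])
v12: WRITE a=18  (a history now [(2, 27), (3, 28), (4, 9), (6, 4), (8, 14), (9, 2), (10, 19), (11, 17), (12, 18)])
READ a @v7: history=[(2, 27), (3, 28), (4, 9), (6, 4), (8, 14), (9, 2), (10, 19), (11, 17), (12, 18)] -> pick v6 -> 4
v13: WRITE a=26  (a history now [(2, 27), (3, 28), (4, 9), (6, 4), (8, 14), (9, 2), (10, 19), (11, 17), (12, 18), (13, 26)])
READ b @v9: history=[(1, 13), (5, 22), (7, 11)] -> pick v7 -> 11
v14: WRITE b=28  (b history now [(1, 13), (5, 22), (7, 11), (14, 28)])
v15: WRITE a=14  (a history now [(2, 27), (3, 28), (4, 9), (6, 4), (8, 14), (9, 2), (10, 19), (11, 17), (12, 18), (13, 26), (15, 14)])
Read results in order: ['13', '13', '27', '13', 'NONE', '13', '4', '11']
NONE count = 1

Answer: 1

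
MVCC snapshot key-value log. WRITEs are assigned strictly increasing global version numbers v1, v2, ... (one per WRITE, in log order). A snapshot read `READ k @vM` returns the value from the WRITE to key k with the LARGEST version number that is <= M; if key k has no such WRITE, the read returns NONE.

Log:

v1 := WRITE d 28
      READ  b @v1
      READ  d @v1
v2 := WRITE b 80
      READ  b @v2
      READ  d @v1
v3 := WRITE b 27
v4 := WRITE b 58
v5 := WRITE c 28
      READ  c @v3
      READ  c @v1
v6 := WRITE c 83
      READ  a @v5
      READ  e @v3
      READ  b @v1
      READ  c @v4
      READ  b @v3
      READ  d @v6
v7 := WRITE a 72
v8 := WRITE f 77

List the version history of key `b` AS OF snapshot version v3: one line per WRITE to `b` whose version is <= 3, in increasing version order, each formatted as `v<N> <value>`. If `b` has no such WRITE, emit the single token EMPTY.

Scan writes for key=b with version <= 3:
  v1 WRITE d 28 -> skip
  v2 WRITE b 80 -> keep
  v3 WRITE b 27 -> keep
  v4 WRITE b 58 -> drop (> snap)
  v5 WRITE c 28 -> skip
  v6 WRITE c 83 -> skip
  v7 WRITE a 72 -> skip
  v8 WRITE f 77 -> skip
Collected: [(2, 80), (3, 27)]

Answer: v2 80
v3 27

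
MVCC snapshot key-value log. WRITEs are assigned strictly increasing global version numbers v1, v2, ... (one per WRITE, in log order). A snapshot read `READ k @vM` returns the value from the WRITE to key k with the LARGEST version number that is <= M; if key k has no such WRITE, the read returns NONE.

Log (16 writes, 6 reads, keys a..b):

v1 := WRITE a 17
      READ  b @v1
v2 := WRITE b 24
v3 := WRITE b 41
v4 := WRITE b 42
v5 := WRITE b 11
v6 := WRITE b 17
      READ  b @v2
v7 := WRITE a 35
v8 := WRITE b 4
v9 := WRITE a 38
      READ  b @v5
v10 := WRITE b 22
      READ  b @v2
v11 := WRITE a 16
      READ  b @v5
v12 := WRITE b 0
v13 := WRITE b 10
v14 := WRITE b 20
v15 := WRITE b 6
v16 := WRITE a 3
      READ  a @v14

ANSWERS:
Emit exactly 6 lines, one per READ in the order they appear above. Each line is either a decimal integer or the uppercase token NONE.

v1: WRITE a=17  (a history now [(1, 17)])
READ b @v1: history=[] -> no version <= 1 -> NONE
v2: WRITE b=24  (b history now [(2, 24)])
v3: WRITE b=41  (b history now [(2, 24), (3, 41)])
v4: WRITE b=42  (b history now [(2, 24), (3, 41), (4, 42)])
v5: WRITE b=11  (b history now [(2, 24), (3, 41), (4, 42), (5, 11)])
v6: WRITE b=17  (b history now [(2, 24), (3, 41), (4, 42), (5, 11), (6, 17)])
READ b @v2: history=[(2, 24), (3, 41), (4, 42), (5, 11), (6, 17)] -> pick v2 -> 24
v7: WRITE a=35  (a history now [(1, 17), (7, 35)])
v8: WRITE b=4  (b history now [(2, 24), (3, 41), (4, 42), (5, 11), (6, 17), (8, 4)])
v9: WRITE a=38  (a history now [(1, 17), (7, 35), (9, 38)])
READ b @v5: history=[(2, 24), (3, 41), (4, 42), (5, 11), (6, 17), (8, 4)] -> pick v5 -> 11
v10: WRITE b=22  (b history now [(2, 24), (3, 41), (4, 42), (5, 11), (6, 17), (8, 4), (10, 22)])
READ b @v2: history=[(2, 24), (3, 41), (4, 42), (5, 11), (6, 17), (8, 4), (10, 22)] -> pick v2 -> 24
v11: WRITE a=16  (a history now [(1, 17), (7, 35), (9, 38), (11, 16)])
READ b @v5: history=[(2, 24), (3, 41), (4, 42), (5, 11), (6, 17), (8, 4), (10, 22)] -> pick v5 -> 11
v12: WRITE b=0  (b history now [(2, 24), (3, 41), (4, 42), (5, 11), (6, 17), (8, 4), (10, 22), (12, 0)])
v13: WRITE b=10  (b history now [(2, 24), (3, 41), (4, 42), (5, 11), (6, 17), (8, 4), (10, 22), (12, 0), (13, 10)])
v14: WRITE b=20  (b history now [(2, 24), (3, 41), (4, 42), (5, 11), (6, 17), (8, 4), (10, 22), (12, 0), (13, 10), (14, 20)])
v15: WRITE b=6  (b history now [(2, 24), (3, 41), (4, 42), (5, 11), (6, 17), (8, 4), (10, 22), (12, 0), (13, 10), (14, 20), (15, 6)])
v16: WRITE a=3  (a history now [(1, 17), (7, 35), (9, 38), (11, 16), (16, 3)])
READ a @v14: history=[(1, 17), (7, 35), (9, 38), (11, 16), (16, 3)] -> pick v11 -> 16

Answer: NONE
24
11
24
11
16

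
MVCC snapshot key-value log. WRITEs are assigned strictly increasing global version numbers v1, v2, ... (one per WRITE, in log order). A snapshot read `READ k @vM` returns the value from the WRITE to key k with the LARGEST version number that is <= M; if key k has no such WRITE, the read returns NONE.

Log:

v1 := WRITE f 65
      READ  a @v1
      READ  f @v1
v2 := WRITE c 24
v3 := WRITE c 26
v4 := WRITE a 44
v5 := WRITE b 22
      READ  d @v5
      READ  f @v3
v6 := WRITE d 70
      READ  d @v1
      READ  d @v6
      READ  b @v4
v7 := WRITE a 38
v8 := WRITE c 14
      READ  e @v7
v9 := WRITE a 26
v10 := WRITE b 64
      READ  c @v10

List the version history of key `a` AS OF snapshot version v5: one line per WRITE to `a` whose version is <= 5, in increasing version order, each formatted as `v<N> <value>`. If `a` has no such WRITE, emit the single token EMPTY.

Scan writes for key=a with version <= 5:
  v1 WRITE f 65 -> skip
  v2 WRITE c 24 -> skip
  v3 WRITE c 26 -> skip
  v4 WRITE a 44 -> keep
  v5 WRITE b 22 -> skip
  v6 WRITE d 70 -> skip
  v7 WRITE a 38 -> drop (> snap)
  v8 WRITE c 14 -> skip
  v9 WRITE a 26 -> drop (> snap)
  v10 WRITE b 64 -> skip
Collected: [(4, 44)]

Answer: v4 44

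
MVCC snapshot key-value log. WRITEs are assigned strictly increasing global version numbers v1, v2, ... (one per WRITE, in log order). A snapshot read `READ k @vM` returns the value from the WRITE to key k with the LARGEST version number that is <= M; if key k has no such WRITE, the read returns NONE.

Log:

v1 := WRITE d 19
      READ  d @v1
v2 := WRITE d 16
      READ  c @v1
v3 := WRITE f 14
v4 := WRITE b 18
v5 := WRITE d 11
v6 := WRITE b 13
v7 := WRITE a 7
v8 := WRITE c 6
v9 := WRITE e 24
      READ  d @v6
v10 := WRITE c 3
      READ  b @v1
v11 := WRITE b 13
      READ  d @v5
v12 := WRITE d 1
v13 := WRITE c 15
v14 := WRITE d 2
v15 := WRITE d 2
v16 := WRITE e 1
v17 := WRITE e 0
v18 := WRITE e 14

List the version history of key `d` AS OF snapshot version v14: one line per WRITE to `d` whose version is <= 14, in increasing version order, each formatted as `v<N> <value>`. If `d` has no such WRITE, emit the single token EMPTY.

Answer: v1 19
v2 16
v5 11
v12 1
v14 2

Derivation:
Scan writes for key=d with version <= 14:
  v1 WRITE d 19 -> keep
  v2 WRITE d 16 -> keep
  v3 WRITE f 14 -> skip
  v4 WRITE b 18 -> skip
  v5 WRITE d 11 -> keep
  v6 WRITE b 13 -> skip
  v7 WRITE a 7 -> skip
  v8 WRITE c 6 -> skip
  v9 WRITE e 24 -> skip
  v10 WRITE c 3 -> skip
  v11 WRITE b 13 -> skip
  v12 WRITE d 1 -> keep
  v13 WRITE c 15 -> skip
  v14 WRITE d 2 -> keep
  v15 WRITE d 2 -> drop (> snap)
  v16 WRITE e 1 -> skip
  v17 WRITE e 0 -> skip
  v18 WRITE e 14 -> skip
Collected: [(1, 19), (2, 16), (5, 11), (12, 1), (14, 2)]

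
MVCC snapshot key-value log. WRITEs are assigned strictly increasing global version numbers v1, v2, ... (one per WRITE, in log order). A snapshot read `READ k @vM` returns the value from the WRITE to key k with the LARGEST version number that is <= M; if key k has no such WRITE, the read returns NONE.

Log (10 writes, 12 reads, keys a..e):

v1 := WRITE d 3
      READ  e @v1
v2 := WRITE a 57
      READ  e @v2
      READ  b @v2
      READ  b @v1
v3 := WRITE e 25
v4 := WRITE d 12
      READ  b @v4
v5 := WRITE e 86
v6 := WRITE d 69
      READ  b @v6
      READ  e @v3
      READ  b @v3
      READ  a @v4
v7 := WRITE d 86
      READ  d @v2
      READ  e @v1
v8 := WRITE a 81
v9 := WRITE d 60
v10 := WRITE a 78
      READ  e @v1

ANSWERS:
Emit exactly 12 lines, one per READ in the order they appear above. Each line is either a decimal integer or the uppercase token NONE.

Answer: NONE
NONE
NONE
NONE
NONE
NONE
25
NONE
57
3
NONE
NONE

Derivation:
v1: WRITE d=3  (d history now [(1, 3)])
READ e @v1: history=[] -> no version <= 1 -> NONE
v2: WRITE a=57  (a history now [(2, 57)])
READ e @v2: history=[] -> no version <= 2 -> NONE
READ b @v2: history=[] -> no version <= 2 -> NONE
READ b @v1: history=[] -> no version <= 1 -> NONE
v3: WRITE e=25  (e history now [(3, 25)])
v4: WRITE d=12  (d history now [(1, 3), (4, 12)])
READ b @v4: history=[] -> no version <= 4 -> NONE
v5: WRITE e=86  (e history now [(3, 25), (5, 86)])
v6: WRITE d=69  (d history now [(1, 3), (4, 12), (6, 69)])
READ b @v6: history=[] -> no version <= 6 -> NONE
READ e @v3: history=[(3, 25), (5, 86)] -> pick v3 -> 25
READ b @v3: history=[] -> no version <= 3 -> NONE
READ a @v4: history=[(2, 57)] -> pick v2 -> 57
v7: WRITE d=86  (d history now [(1, 3), (4, 12), (6, 69), (7, 86)])
READ d @v2: history=[(1, 3), (4, 12), (6, 69), (7, 86)] -> pick v1 -> 3
READ e @v1: history=[(3, 25), (5, 86)] -> no version <= 1 -> NONE
v8: WRITE a=81  (a history now [(2, 57), (8, 81)])
v9: WRITE d=60  (d history now [(1, 3), (4, 12), (6, 69), (7, 86), (9, 60)])
v10: WRITE a=78  (a history now [(2, 57), (8, 81), (10, 78)])
READ e @v1: history=[(3, 25), (5, 86)] -> no version <= 1 -> NONE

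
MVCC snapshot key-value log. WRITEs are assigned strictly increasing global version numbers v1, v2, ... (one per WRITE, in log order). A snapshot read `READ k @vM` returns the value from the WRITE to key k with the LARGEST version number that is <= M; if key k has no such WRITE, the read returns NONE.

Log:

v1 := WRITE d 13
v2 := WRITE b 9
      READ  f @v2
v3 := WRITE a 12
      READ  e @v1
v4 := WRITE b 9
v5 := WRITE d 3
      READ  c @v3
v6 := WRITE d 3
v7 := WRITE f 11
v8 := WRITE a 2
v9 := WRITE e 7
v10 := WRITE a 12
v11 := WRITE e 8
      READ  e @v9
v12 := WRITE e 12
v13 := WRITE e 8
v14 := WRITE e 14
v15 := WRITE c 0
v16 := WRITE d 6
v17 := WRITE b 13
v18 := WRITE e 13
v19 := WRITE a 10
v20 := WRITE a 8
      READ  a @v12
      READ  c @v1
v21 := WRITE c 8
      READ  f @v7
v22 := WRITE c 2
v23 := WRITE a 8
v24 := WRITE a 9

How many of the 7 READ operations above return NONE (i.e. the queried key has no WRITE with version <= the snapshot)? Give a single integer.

Answer: 4

Derivation:
v1: WRITE d=13  (d history now [(1, 13)])
v2: WRITE b=9  (b history now [(2, 9)])
READ f @v2: history=[] -> no version <= 2 -> NONE
v3: WRITE a=12  (a history now [(3, 12)])
READ e @v1: history=[] -> no version <= 1 -> NONE
v4: WRITE b=9  (b history now [(2, 9), (4, 9)])
v5: WRITE d=3  (d history now [(1, 13), (5, 3)])
READ c @v3: history=[] -> no version <= 3 -> NONE
v6: WRITE d=3  (d history now [(1, 13), (5, 3), (6, 3)])
v7: WRITE f=11  (f history now [(7, 11)])
v8: WRITE a=2  (a history now [(3, 12), (8, 2)])
v9: WRITE e=7  (e history now [(9, 7)])
v10: WRITE a=12  (a history now [(3, 12), (8, 2), (10, 12)])
v11: WRITE e=8  (e history now [(9, 7), (11, 8)])
READ e @v9: history=[(9, 7), (11, 8)] -> pick v9 -> 7
v12: WRITE e=12  (e history now [(9, 7), (11, 8), (12, 12)])
v13: WRITE e=8  (e history now [(9, 7), (11, 8), (12, 12), (13, 8)])
v14: WRITE e=14  (e history now [(9, 7), (11, 8), (12, 12), (13, 8), (14, 14)])
v15: WRITE c=0  (c history now [(15, 0)])
v16: WRITE d=6  (d history now [(1, 13), (5, 3), (6, 3), (16, 6)])
v17: WRITE b=13  (b history now [(2, 9), (4, 9), (17, 13)])
v18: WRITE e=13  (e history now [(9, 7), (11, 8), (12, 12), (13, 8), (14, 14), (18, 13)])
v19: WRITE a=10  (a history now [(3, 12), (8, 2), (10, 12), (19, 10)])
v20: WRITE a=8  (a history now [(3, 12), (8, 2), (10, 12), (19, 10), (20, 8)])
READ a @v12: history=[(3, 12), (8, 2), (10, 12), (19, 10), (20, 8)] -> pick v10 -> 12
READ c @v1: history=[(15, 0)] -> no version <= 1 -> NONE
v21: WRITE c=8  (c history now [(15, 0), (21, 8)])
READ f @v7: history=[(7, 11)] -> pick v7 -> 11
v22: WRITE c=2  (c history now [(15, 0), (21, 8), (22, 2)])
v23: WRITE a=8  (a history now [(3, 12), (8, 2), (10, 12), (19, 10), (20, 8), (23, 8)])
v24: WRITE a=9  (a history now [(3, 12), (8, 2), (10, 12), (19, 10), (20, 8), (23, 8), (24, 9)])
Read results in order: ['NONE', 'NONE', 'NONE', '7', '12', 'NONE', '11']
NONE count = 4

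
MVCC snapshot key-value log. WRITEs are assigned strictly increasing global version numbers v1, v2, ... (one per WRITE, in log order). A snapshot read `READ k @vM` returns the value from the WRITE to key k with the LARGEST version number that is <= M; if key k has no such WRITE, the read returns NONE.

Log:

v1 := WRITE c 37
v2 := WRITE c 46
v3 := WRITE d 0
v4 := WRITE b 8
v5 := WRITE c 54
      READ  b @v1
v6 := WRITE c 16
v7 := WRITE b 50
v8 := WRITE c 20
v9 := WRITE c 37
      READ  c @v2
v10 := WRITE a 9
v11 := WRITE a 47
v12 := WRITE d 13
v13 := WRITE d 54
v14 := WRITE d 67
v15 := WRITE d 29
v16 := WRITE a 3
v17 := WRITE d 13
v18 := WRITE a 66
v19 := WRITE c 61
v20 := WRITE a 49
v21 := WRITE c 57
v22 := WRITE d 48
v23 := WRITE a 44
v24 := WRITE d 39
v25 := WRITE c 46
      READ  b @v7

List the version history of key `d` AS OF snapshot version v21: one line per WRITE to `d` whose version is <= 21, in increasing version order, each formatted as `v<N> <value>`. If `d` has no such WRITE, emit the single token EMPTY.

Answer: v3 0
v12 13
v13 54
v14 67
v15 29
v17 13

Derivation:
Scan writes for key=d with version <= 21:
  v1 WRITE c 37 -> skip
  v2 WRITE c 46 -> skip
  v3 WRITE d 0 -> keep
  v4 WRITE b 8 -> skip
  v5 WRITE c 54 -> skip
  v6 WRITE c 16 -> skip
  v7 WRITE b 50 -> skip
  v8 WRITE c 20 -> skip
  v9 WRITE c 37 -> skip
  v10 WRITE a 9 -> skip
  v11 WRITE a 47 -> skip
  v12 WRITE d 13 -> keep
  v13 WRITE d 54 -> keep
  v14 WRITE d 67 -> keep
  v15 WRITE d 29 -> keep
  v16 WRITE a 3 -> skip
  v17 WRITE d 13 -> keep
  v18 WRITE a 66 -> skip
  v19 WRITE c 61 -> skip
  v20 WRITE a 49 -> skip
  v21 WRITE c 57 -> skip
  v22 WRITE d 48 -> drop (> snap)
  v23 WRITE a 44 -> skip
  v24 WRITE d 39 -> drop (> snap)
  v25 WRITE c 46 -> skip
Collected: [(3, 0), (12, 13), (13, 54), (14, 67), (15, 29), (17, 13)]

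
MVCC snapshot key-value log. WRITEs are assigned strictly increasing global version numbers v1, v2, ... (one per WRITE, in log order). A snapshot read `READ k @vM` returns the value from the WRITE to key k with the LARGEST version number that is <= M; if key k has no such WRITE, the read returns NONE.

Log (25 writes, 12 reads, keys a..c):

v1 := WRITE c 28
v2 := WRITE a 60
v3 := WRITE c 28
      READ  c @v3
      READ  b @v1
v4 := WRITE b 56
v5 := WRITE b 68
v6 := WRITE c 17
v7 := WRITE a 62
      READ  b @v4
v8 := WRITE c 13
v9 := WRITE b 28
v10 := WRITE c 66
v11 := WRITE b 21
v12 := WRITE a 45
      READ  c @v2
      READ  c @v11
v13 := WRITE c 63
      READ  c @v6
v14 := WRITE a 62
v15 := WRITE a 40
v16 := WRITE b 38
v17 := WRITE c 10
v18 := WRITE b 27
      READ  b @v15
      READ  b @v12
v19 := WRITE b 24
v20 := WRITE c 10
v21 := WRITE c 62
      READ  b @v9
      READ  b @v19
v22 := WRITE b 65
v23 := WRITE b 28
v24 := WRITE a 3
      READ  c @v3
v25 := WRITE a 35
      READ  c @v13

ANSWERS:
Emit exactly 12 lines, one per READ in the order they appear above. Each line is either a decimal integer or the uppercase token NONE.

v1: WRITE c=28  (c history now [(1, 28)])
v2: WRITE a=60  (a history now [(2, 60)])
v3: WRITE c=28  (c history now [(1, 28), (3, 28)])
READ c @v3: history=[(1, 28), (3, 28)] -> pick v3 -> 28
READ b @v1: history=[] -> no version <= 1 -> NONE
v4: WRITE b=56  (b history now [(4, 56)])
v5: WRITE b=68  (b history now [(4, 56), (5, 68)])
v6: WRITE c=17  (c history now [(1, 28), (3, 28), (6, 17)])
v7: WRITE a=62  (a history now [(2, 60), (7, 62)])
READ b @v4: history=[(4, 56), (5, 68)] -> pick v4 -> 56
v8: WRITE c=13  (c history now [(1, 28), (3, 28), (6, 17), (8, 13)])
v9: WRITE b=28  (b history now [(4, 56), (5, 68), (9, 28)])
v10: WRITE c=66  (c history now [(1, 28), (3, 28), (6, 17), (8, 13), (10, 66)])
v11: WRITE b=21  (b history now [(4, 56), (5, 68), (9, 28), (11, 21)])
v12: WRITE a=45  (a history now [(2, 60), (7, 62), (12, 45)])
READ c @v2: history=[(1, 28), (3, 28), (6, 17), (8, 13), (10, 66)] -> pick v1 -> 28
READ c @v11: history=[(1, 28), (3, 28), (6, 17), (8, 13), (10, 66)] -> pick v10 -> 66
v13: WRITE c=63  (c history now [(1, 28), (3, 28), (6, 17), (8, 13), (10, 66), (13, 63)])
READ c @v6: history=[(1, 28), (3, 28), (6, 17), (8, 13), (10, 66), (13, 63)] -> pick v6 -> 17
v14: WRITE a=62  (a history now [(2, 60), (7, 62), (12, 45), (14, 62)])
v15: WRITE a=40  (a history now [(2, 60), (7, 62), (12, 45), (14, 62), (15, 40)])
v16: WRITE b=38  (b history now [(4, 56), (5, 68), (9, 28), (11, 21), (16, 38)])
v17: WRITE c=10  (c history now [(1, 28), (3, 28), (6, 17), (8, 13), (10, 66), (13, 63), (17, 10)])
v18: WRITE b=27  (b history now [(4, 56), (5, 68), (9, 28), (11, 21), (16, 38), (18, 27)])
READ b @v15: history=[(4, 56), (5, 68), (9, 28), (11, 21), (16, 38), (18, 27)] -> pick v11 -> 21
READ b @v12: history=[(4, 56), (5, 68), (9, 28), (11, 21), (16, 38), (18, 27)] -> pick v11 -> 21
v19: WRITE b=24  (b history now [(4, 56), (5, 68), (9, 28), (11, 21), (16, 38), (18, 27), (19, 24)])
v20: WRITE c=10  (c history now [(1, 28), (3, 28), (6, 17), (8, 13), (10, 66), (13, 63), (17, 10), (20, 10)])
v21: WRITE c=62  (c history now [(1, 28), (3, 28), (6, 17), (8, 13), (10, 66), (13, 63), (17, 10), (20, 10), (21, 62)])
READ b @v9: history=[(4, 56), (5, 68), (9, 28), (11, 21), (16, 38), (18, 27), (19, 24)] -> pick v9 -> 28
READ b @v19: history=[(4, 56), (5, 68), (9, 28), (11, 21), (16, 38), (18, 27), (19, 24)] -> pick v19 -> 24
v22: WRITE b=65  (b history now [(4, 56), (5, 68), (9, 28), (11, 21), (16, 38), (18, 27), (19, 24), (22, 65)])
v23: WRITE b=28  (b history now [(4, 56), (5, 68), (9, 28), (11, 21), (16, 38), (18, 27), (19, 24), (22, 65), (23, 28)])
v24: WRITE a=3  (a history now [(2, 60), (7, 62), (12, 45), (14, 62), (15, 40), (24, 3)])
READ c @v3: history=[(1, 28), (3, 28), (6, 17), (8, 13), (10, 66), (13, 63), (17, 10), (20, 10), (21, 62)] -> pick v3 -> 28
v25: WRITE a=35  (a history now [(2, 60), (7, 62), (12, 45), (14, 62), (15, 40), (24, 3), (25, 35)])
READ c @v13: history=[(1, 28), (3, 28), (6, 17), (8, 13), (10, 66), (13, 63), (17, 10), (20, 10), (21, 62)] -> pick v13 -> 63

Answer: 28
NONE
56
28
66
17
21
21
28
24
28
63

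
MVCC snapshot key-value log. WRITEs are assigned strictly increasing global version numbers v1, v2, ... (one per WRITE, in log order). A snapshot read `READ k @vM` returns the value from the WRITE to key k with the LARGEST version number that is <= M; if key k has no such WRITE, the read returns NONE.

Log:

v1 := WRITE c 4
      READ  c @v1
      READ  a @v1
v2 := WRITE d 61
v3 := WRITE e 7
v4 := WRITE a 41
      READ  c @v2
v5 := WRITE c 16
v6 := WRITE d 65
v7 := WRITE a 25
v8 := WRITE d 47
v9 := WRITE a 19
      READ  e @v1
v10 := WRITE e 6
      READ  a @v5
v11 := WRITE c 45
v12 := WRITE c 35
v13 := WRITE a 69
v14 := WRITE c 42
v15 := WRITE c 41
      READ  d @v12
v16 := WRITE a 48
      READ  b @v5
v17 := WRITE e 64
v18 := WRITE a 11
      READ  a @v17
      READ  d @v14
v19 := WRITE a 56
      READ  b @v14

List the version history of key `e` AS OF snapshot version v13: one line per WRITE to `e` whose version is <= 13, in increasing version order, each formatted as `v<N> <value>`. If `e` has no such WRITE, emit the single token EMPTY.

Answer: v3 7
v10 6

Derivation:
Scan writes for key=e with version <= 13:
  v1 WRITE c 4 -> skip
  v2 WRITE d 61 -> skip
  v3 WRITE e 7 -> keep
  v4 WRITE a 41 -> skip
  v5 WRITE c 16 -> skip
  v6 WRITE d 65 -> skip
  v7 WRITE a 25 -> skip
  v8 WRITE d 47 -> skip
  v9 WRITE a 19 -> skip
  v10 WRITE e 6 -> keep
  v11 WRITE c 45 -> skip
  v12 WRITE c 35 -> skip
  v13 WRITE a 69 -> skip
  v14 WRITE c 42 -> skip
  v15 WRITE c 41 -> skip
  v16 WRITE a 48 -> skip
  v17 WRITE e 64 -> drop (> snap)
  v18 WRITE a 11 -> skip
  v19 WRITE a 56 -> skip
Collected: [(3, 7), (10, 6)]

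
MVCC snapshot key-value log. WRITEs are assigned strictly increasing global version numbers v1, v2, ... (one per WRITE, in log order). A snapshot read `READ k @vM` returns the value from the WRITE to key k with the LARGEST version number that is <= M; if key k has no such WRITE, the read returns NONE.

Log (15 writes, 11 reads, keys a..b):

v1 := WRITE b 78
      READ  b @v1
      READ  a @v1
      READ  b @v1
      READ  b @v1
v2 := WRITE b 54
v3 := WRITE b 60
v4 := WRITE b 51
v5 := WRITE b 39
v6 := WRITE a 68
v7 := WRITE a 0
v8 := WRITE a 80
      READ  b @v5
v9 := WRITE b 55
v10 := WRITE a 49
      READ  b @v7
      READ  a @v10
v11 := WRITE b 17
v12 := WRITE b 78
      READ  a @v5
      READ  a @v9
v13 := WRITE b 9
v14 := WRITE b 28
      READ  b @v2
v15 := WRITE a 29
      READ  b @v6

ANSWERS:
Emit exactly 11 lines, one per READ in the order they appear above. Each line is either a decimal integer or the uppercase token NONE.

v1: WRITE b=78  (b history now [(1, 78)])
READ b @v1: history=[(1, 78)] -> pick v1 -> 78
READ a @v1: history=[] -> no version <= 1 -> NONE
READ b @v1: history=[(1, 78)] -> pick v1 -> 78
READ b @v1: history=[(1, 78)] -> pick v1 -> 78
v2: WRITE b=54  (b history now [(1, 78), (2, 54)])
v3: WRITE b=60  (b history now [(1, 78), (2, 54), (3, 60)])
v4: WRITE b=51  (b history now [(1, 78), (2, 54), (3, 60), (4, 51)])
v5: WRITE b=39  (b history now [(1, 78), (2, 54), (3, 60), (4, 51), (5, 39)])
v6: WRITE a=68  (a history now [(6, 68)])
v7: WRITE a=0  (a history now [(6, 68), (7, 0)])
v8: WRITE a=80  (a history now [(6, 68), (7, 0), (8, 80)])
READ b @v5: history=[(1, 78), (2, 54), (3, 60), (4, 51), (5, 39)] -> pick v5 -> 39
v9: WRITE b=55  (b history now [(1, 78), (2, 54), (3, 60), (4, 51), (5, 39), (9, 55)])
v10: WRITE a=49  (a history now [(6, 68), (7, 0), (8, 80), (10, 49)])
READ b @v7: history=[(1, 78), (2, 54), (3, 60), (4, 51), (5, 39), (9, 55)] -> pick v5 -> 39
READ a @v10: history=[(6, 68), (7, 0), (8, 80), (10, 49)] -> pick v10 -> 49
v11: WRITE b=17  (b history now [(1, 78), (2, 54), (3, 60), (4, 51), (5, 39), (9, 55), (11, 17)])
v12: WRITE b=78  (b history now [(1, 78), (2, 54), (3, 60), (4, 51), (5, 39), (9, 55), (11, 17), (12, 78)])
READ a @v5: history=[(6, 68), (7, 0), (8, 80), (10, 49)] -> no version <= 5 -> NONE
READ a @v9: history=[(6, 68), (7, 0), (8, 80), (10, 49)] -> pick v8 -> 80
v13: WRITE b=9  (b history now [(1, 78), (2, 54), (3, 60), (4, 51), (5, 39), (9, 55), (11, 17), (12, 78), (13, 9)])
v14: WRITE b=28  (b history now [(1, 78), (2, 54), (3, 60), (4, 51), (5, 39), (9, 55), (11, 17), (12, 78), (13, 9), (14, 28)])
READ b @v2: history=[(1, 78), (2, 54), (3, 60), (4, 51), (5, 39), (9, 55), (11, 17), (12, 78), (13, 9), (14, 28)] -> pick v2 -> 54
v15: WRITE a=29  (a history now [(6, 68), (7, 0), (8, 80), (10, 49), (15, 29)])
READ b @v6: history=[(1, 78), (2, 54), (3, 60), (4, 51), (5, 39), (9, 55), (11, 17), (12, 78), (13, 9), (14, 28)] -> pick v5 -> 39

Answer: 78
NONE
78
78
39
39
49
NONE
80
54
39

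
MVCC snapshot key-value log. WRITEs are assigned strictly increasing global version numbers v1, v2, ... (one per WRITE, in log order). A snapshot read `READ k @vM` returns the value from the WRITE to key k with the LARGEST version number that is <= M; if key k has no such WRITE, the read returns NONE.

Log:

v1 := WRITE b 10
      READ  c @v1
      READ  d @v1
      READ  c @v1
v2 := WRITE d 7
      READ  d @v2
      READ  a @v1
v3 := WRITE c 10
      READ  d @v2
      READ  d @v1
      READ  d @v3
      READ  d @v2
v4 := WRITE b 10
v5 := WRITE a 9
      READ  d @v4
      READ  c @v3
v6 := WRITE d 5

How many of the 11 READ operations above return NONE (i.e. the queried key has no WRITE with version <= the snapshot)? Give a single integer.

Answer: 5

Derivation:
v1: WRITE b=10  (b history now [(1, 10)])
READ c @v1: history=[] -> no version <= 1 -> NONE
READ d @v1: history=[] -> no version <= 1 -> NONE
READ c @v1: history=[] -> no version <= 1 -> NONE
v2: WRITE d=7  (d history now [(2, 7)])
READ d @v2: history=[(2, 7)] -> pick v2 -> 7
READ a @v1: history=[] -> no version <= 1 -> NONE
v3: WRITE c=10  (c history now [(3, 10)])
READ d @v2: history=[(2, 7)] -> pick v2 -> 7
READ d @v1: history=[(2, 7)] -> no version <= 1 -> NONE
READ d @v3: history=[(2, 7)] -> pick v2 -> 7
READ d @v2: history=[(2, 7)] -> pick v2 -> 7
v4: WRITE b=10  (b history now [(1, 10), (4, 10)])
v5: WRITE a=9  (a history now [(5, 9)])
READ d @v4: history=[(2, 7)] -> pick v2 -> 7
READ c @v3: history=[(3, 10)] -> pick v3 -> 10
v6: WRITE d=5  (d history now [(2, 7), (6, 5)])
Read results in order: ['NONE', 'NONE', 'NONE', '7', 'NONE', '7', 'NONE', '7', '7', '7', '10']
NONE count = 5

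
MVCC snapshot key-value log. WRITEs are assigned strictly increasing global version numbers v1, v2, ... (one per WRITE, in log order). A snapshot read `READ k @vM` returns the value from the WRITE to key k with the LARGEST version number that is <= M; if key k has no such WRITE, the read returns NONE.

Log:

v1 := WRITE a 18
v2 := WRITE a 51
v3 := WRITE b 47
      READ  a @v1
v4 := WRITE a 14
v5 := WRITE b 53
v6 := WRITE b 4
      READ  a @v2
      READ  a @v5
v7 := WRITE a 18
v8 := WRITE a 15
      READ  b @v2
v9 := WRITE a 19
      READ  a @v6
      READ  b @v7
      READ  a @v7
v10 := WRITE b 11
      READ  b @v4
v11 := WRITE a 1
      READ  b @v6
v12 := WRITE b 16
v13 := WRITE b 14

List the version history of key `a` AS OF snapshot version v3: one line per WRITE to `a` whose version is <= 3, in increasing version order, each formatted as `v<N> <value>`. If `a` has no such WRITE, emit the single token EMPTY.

Scan writes for key=a with version <= 3:
  v1 WRITE a 18 -> keep
  v2 WRITE a 51 -> keep
  v3 WRITE b 47 -> skip
  v4 WRITE a 14 -> drop (> snap)
  v5 WRITE b 53 -> skip
  v6 WRITE b 4 -> skip
  v7 WRITE a 18 -> drop (> snap)
  v8 WRITE a 15 -> drop (> snap)
  v9 WRITE a 19 -> drop (> snap)
  v10 WRITE b 11 -> skip
  v11 WRITE a 1 -> drop (> snap)
  v12 WRITE b 16 -> skip
  v13 WRITE b 14 -> skip
Collected: [(1, 18), (2, 51)]

Answer: v1 18
v2 51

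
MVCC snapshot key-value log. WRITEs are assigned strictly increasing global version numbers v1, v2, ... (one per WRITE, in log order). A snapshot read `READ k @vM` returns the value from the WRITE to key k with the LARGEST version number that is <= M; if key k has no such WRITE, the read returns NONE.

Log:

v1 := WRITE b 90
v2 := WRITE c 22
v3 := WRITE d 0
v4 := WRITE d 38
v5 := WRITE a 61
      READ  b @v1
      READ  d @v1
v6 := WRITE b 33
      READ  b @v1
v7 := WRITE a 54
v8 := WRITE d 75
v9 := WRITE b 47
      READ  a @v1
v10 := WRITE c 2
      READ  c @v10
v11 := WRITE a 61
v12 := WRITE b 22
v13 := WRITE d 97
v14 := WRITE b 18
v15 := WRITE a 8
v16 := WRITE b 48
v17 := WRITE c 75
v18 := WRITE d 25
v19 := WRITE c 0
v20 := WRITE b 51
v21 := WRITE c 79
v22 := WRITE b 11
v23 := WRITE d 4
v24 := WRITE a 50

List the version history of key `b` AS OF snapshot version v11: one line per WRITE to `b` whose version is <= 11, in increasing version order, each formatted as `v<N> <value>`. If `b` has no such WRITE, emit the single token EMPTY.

Scan writes for key=b with version <= 11:
  v1 WRITE b 90 -> keep
  v2 WRITE c 22 -> skip
  v3 WRITE d 0 -> skip
  v4 WRITE d 38 -> skip
  v5 WRITE a 61 -> skip
  v6 WRITE b 33 -> keep
  v7 WRITE a 54 -> skip
  v8 WRITE d 75 -> skip
  v9 WRITE b 47 -> keep
  v10 WRITE c 2 -> skip
  v11 WRITE a 61 -> skip
  v12 WRITE b 22 -> drop (> snap)
  v13 WRITE d 97 -> skip
  v14 WRITE b 18 -> drop (> snap)
  v15 WRITE a 8 -> skip
  v16 WRITE b 48 -> drop (> snap)
  v17 WRITE c 75 -> skip
  v18 WRITE d 25 -> skip
  v19 WRITE c 0 -> skip
  v20 WRITE b 51 -> drop (> snap)
  v21 WRITE c 79 -> skip
  v22 WRITE b 11 -> drop (> snap)
  v23 WRITE d 4 -> skip
  v24 WRITE a 50 -> skip
Collected: [(1, 90), (6, 33), (9, 47)]

Answer: v1 90
v6 33
v9 47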